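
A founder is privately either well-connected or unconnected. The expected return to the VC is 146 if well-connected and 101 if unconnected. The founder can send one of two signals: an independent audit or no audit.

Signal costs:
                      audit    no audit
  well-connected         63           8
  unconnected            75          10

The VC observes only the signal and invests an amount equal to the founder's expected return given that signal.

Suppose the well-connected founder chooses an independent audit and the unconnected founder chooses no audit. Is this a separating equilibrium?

No

Under separation the VC infers type exactly: audit → well-connected (pays 146), no audit → unconnected (pays 101).
Well-connected: audit gives 146 − 63 = 83; no audit gives 101 − 8 = 93. Would deviate. ✗
Unconnected: no audit gives 101 − 10 = 91; audit gives 146 − 75 = 71. No deviation. ✓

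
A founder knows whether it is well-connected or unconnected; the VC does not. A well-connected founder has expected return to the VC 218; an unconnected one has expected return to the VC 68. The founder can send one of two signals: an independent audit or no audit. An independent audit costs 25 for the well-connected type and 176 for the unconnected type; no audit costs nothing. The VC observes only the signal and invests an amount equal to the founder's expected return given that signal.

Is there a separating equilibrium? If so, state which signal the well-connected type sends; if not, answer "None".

Try well-connected → audit, unconnected → no audit:
  If types separate, audit earns payment 218 and no audit earns 68.
  Well-connected: audit gives 218 − 25 = 193; no audit gives 68 − 0 = 68. No deviation. ✓
  Unconnected: no audit gives 68 − 0 = 68; audit gives 218 − 176 = 42. No deviation. ✓
Both hold — the well-connected type sends audit.

audit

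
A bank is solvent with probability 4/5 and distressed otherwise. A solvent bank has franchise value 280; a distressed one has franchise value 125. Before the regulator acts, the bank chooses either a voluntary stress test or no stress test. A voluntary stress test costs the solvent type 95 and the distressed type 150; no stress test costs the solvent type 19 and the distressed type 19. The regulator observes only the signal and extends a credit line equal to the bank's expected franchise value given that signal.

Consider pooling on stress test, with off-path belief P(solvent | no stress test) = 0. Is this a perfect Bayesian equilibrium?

At the pooled signal (stress test) the regulator holds the prior 4/5 and pays 4/5·280 + 1/5·125 = 249. Off-path (no stress test) belief 0 gives 0·280 + 1·125 = 125.
Solvent: stress test gives 249 − 95 = 154; no stress test gives 125 − 19 = 106. Stays. ✓
Distressed: stress test gives 249 − 150 = 99; no stress test gives 125 − 19 = 106. Deviates. ✗

No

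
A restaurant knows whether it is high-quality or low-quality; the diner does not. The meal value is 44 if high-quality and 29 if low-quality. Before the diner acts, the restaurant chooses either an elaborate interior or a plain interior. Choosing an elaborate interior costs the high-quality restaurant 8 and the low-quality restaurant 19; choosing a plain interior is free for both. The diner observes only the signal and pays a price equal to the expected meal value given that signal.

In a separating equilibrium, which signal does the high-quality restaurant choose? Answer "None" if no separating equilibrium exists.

Try high-quality → elaborate interior, low-quality → plain interior:
  Under separation the diner infers type exactly: elaborate interior → high-quality (pays 44), plain interior → low-quality (pays 29).
  High-quality: elaborate interior gives 44 − 8 = 36; plain interior gives 29 − 0 = 29. No deviation. ✓
  Low-quality: plain interior gives 29 − 0 = 29; elaborate interior gives 44 − 19 = 25. No deviation. ✓
Both hold — the high-quality type sends elaborate interior.

elaborate interior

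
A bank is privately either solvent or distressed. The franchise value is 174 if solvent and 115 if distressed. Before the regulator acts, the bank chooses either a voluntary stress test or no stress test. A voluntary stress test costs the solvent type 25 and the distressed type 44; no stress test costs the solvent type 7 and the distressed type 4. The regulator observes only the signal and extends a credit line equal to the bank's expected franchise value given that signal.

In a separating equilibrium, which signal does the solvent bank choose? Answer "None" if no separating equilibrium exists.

None

Try solvent → stress test, distressed → no stress test:
  Under separation the regulator infers type exactly: stress test → solvent (pays 174), no stress test → distressed (pays 115).
  Solvent: stress test gives 174 − 25 = 149; no stress test gives 115 − 7 = 108. No deviation. ✓
  Distressed: no stress test gives 115 − 4 = 111; stress test gives 174 − 44 = 130. Would deviate. ✗
Try solvent → no stress test, distressed → stress test:
  Under separation the regulator infers type exactly: no stress test → solvent (pays 174), stress test → distressed (pays 115).
  Solvent: no stress test gives 174 − 7 = 167; stress test gives 115 − 25 = 90. No deviation. ✓
  Distressed: stress test gives 115 − 44 = 71; no stress test gives 174 − 4 = 170. Would deviate. ✗
Neither assignment is incentive-compatible.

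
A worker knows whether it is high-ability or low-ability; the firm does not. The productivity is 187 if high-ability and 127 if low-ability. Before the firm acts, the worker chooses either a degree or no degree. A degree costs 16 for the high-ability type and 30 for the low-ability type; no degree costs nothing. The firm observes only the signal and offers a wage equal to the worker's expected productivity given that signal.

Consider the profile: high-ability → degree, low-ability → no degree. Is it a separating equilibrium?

Under separation the firm infers type exactly: degree → high-ability (pays 187), no degree → low-ability (pays 127).
High-ability: degree gives 187 − 16 = 171; no degree gives 127 − 0 = 127. No deviation. ✓
Low-ability: no degree gives 127 − 0 = 127; degree gives 187 − 30 = 157. Would deviate. ✗

No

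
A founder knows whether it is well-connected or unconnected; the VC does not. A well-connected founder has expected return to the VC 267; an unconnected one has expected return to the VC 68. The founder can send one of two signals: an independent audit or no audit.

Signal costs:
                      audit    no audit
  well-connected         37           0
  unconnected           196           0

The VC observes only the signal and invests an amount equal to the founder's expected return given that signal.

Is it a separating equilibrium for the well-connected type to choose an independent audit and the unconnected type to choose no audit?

Under separation the VC infers type exactly: audit → well-connected (pays 267), no audit → unconnected (pays 68).
Well-connected: audit gives 267 − 37 = 230; no audit gives 68 − 0 = 68. No deviation. ✓
Unconnected: no audit gives 68 − 0 = 68; audit gives 267 − 196 = 71. Would deviate. ✗

No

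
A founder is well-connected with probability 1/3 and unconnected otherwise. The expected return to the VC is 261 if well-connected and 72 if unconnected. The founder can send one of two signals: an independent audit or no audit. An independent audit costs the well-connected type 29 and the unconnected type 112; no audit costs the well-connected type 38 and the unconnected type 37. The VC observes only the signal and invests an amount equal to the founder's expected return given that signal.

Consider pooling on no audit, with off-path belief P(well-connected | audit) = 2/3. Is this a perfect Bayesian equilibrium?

No

At the pooled signal (no audit) the VC holds the prior 1/3 and pays 1/3·261 + 2/3·72 = 135. Off-path (audit) belief 2/3 gives 2/3·261 + 1/3·72 = 198.
Well-connected: no audit gives 135 − 38 = 97; audit gives 198 − 29 = 169. Deviates. ✗
Unconnected: no audit gives 135 − 37 = 98; audit gives 198 − 112 = 86. Stays. ✓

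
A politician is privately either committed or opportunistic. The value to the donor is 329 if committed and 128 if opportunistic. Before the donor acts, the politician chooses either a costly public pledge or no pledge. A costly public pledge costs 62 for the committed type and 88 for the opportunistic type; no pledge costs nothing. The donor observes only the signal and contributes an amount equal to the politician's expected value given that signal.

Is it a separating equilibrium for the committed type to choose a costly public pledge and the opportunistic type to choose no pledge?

No

If types separate, pledge earns payment 329 and no pledge earns 128.
Committed: pledge gives 329 − 62 = 267; no pledge gives 128 − 0 = 128. No deviation. ✓
Opportunistic: no pledge gives 128 − 0 = 128; pledge gives 329 − 88 = 241. Would deviate. ✗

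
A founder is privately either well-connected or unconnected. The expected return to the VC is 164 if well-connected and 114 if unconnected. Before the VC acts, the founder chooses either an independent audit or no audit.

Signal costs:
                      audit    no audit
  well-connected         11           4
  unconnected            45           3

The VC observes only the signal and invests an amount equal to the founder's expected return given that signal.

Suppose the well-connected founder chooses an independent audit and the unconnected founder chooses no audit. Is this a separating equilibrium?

Under separation the VC infers type exactly: audit → well-connected (pays 164), no audit → unconnected (pays 114).
Well-connected: audit gives 164 − 11 = 153; no audit gives 114 − 4 = 110. No deviation. ✓
Unconnected: no audit gives 114 − 3 = 111; audit gives 164 − 45 = 119. Would deviate. ✗

No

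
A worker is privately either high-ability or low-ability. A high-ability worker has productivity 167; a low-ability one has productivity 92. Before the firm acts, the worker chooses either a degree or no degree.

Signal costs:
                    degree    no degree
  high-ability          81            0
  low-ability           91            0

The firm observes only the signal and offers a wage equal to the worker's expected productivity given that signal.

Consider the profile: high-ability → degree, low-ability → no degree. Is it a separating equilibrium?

No

If types separate, degree earns payment 167 and no degree earns 92.
High-ability: degree gives 167 − 81 = 86; no degree gives 92 − 0 = 92. Would deviate. ✗
Low-ability: no degree gives 92 − 0 = 92; degree gives 167 − 91 = 76. No deviation. ✓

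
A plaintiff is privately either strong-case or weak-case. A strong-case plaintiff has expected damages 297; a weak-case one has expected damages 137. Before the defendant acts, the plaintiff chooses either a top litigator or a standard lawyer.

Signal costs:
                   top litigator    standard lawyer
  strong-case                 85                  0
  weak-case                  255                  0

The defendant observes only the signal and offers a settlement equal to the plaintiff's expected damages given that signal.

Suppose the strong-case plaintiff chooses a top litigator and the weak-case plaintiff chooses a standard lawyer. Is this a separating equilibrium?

Yes

If types separate, top litigator earns payment 297 and standard lawyer earns 137.
Strong-case: top litigator gives 297 − 85 = 212; standard lawyer gives 137 − 0 = 137. No deviation. ✓
Weak-case: standard lawyer gives 137 − 0 = 137; top litigator gives 297 − 255 = 42. No deviation. ✓
Neither type gains from mimicking the other.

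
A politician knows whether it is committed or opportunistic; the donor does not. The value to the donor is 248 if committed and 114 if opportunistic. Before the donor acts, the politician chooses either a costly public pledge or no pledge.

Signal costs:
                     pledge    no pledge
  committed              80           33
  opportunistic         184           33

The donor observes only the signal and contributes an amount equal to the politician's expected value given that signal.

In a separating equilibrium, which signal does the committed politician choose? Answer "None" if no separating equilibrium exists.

pledge

Try committed → pledge, opportunistic → no pledge:
  If types separate, pledge earns payment 248 and no pledge earns 114.
  Committed: pledge gives 248 − 80 = 168; no pledge gives 114 − 33 = 81. No deviation. ✓
  Opportunistic: no pledge gives 114 − 33 = 81; pledge gives 248 − 184 = 64. No deviation. ✓
Both hold — the committed type sends pledge.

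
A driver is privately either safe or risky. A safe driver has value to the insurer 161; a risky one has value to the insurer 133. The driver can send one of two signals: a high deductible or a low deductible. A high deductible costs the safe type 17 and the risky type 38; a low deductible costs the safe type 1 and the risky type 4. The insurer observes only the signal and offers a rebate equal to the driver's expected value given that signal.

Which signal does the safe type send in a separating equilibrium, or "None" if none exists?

high deductible

Try safe → high deductible, risky → low deductible:
  If types separate, high deductible earns payment 161 and low deductible earns 133.
  Safe: high deductible gives 161 − 17 = 144; low deductible gives 133 − 1 = 132. No deviation. ✓
  Risky: low deductible gives 133 − 4 = 129; high deductible gives 161 − 38 = 123. No deviation. ✓
Both hold — the safe type sends high deductible.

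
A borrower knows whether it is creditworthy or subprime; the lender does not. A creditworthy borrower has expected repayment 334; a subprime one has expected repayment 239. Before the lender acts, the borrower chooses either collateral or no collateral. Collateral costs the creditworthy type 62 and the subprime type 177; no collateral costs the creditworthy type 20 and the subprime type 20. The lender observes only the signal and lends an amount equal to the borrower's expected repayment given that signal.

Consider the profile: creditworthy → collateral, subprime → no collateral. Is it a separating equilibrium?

If types separate, collateral earns payment 334 and no collateral earns 239.
Creditworthy: collateral gives 334 − 62 = 272; no collateral gives 239 − 20 = 219. No deviation. ✓
Subprime: no collateral gives 239 − 20 = 219; collateral gives 334 − 177 = 157. No deviation. ✓
Both incentive constraints hold.

Yes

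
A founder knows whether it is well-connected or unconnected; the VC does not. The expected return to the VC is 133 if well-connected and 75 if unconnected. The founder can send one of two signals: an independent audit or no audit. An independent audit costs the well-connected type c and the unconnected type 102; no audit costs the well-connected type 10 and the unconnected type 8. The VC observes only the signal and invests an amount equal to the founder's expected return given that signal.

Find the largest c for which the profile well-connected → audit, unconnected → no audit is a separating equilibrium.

68

Under separation: audit → well-connected (pays 133); no audit → unconnected (pays 75).
Unconnected: 75 − 8 = 67 ≥ 133 − 102 = 31. Holds regardless of c. ✓
Well-connected: 133 − c ≥ 75 − 10, so c ≤ 133 − 65 = 68.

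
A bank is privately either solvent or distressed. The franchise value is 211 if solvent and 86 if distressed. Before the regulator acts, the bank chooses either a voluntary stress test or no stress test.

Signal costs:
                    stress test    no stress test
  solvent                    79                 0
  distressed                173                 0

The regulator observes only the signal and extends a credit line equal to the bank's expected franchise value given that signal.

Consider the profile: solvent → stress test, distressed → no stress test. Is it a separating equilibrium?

Yes

If types separate, stress test earns payment 211 and no stress test earns 86.
Solvent: stress test gives 211 − 79 = 132; no stress test gives 86 − 0 = 86. No deviation. ✓
Distressed: no stress test gives 86 − 0 = 86; stress test gives 211 − 173 = 38. No deviation. ✓
Both incentive constraints hold.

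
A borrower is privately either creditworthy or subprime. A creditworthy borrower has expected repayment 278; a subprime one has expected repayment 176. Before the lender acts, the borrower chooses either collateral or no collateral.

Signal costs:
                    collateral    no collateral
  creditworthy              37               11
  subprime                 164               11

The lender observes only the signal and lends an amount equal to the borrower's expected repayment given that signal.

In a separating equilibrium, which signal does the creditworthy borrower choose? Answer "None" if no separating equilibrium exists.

collateral

Try creditworthy → collateral, subprime → no collateral:
  If types separate, collateral earns payment 278 and no collateral earns 176.
  Creditworthy: collateral gives 278 − 37 = 241; no collateral gives 176 − 11 = 165. No deviation. ✓
  Subprime: no collateral gives 176 − 11 = 165; collateral gives 278 − 164 = 114. No deviation. ✓
Both hold — the creditworthy type sends collateral.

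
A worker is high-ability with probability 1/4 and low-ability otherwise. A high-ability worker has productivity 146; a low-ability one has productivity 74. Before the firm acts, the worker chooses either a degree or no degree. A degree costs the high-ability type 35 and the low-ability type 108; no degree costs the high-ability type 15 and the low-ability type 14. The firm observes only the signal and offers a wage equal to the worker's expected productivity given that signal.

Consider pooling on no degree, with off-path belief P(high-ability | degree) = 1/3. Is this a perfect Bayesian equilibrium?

On the equilibrium path (no degree) the firm holds the prior 1/4 and pays 1/4·146 + 3/4·74 = 92. Off-path (degree) belief 1/3 gives 1/3·146 + 2/3·74 = 98.
High-ability: no degree gives 92 − 15 = 77; degree gives 98 − 35 = 63. Stays. ✓
Low-ability: no degree gives 92 − 14 = 78; degree gives 98 − 108 = -10. Stays. ✓
Beliefs are Bayes-consistent on-path and both types best-respond.

Yes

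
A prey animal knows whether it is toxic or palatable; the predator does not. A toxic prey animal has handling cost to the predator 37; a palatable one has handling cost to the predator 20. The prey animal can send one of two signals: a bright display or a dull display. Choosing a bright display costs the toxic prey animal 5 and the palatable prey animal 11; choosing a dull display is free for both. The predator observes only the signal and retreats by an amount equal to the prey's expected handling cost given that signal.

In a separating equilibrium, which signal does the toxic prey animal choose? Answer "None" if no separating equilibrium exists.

Try toxic → bright display, palatable → dull display:
  If types separate, bright display earns payment 37 and dull display earns 20.
  Toxic: bright display gives 37 − 5 = 32; dull display gives 20 − 0 = 20. No deviation. ✓
  Palatable: dull display gives 20 − 0 = 20; bright display gives 37 − 11 = 26. Would deviate. ✗
Try toxic → dull display, palatable → bright display:
  If types separate, dull display earns payment 37 and bright display earns 20.
  Toxic: dull display gives 37 − 0 = 37; bright display gives 20 − 5 = 15. No deviation. ✓
  Palatable: bright display gives 20 − 11 = 9; dull display gives 37 − 0 = 37. Would deviate. ✗
Neither assignment is incentive-compatible.

None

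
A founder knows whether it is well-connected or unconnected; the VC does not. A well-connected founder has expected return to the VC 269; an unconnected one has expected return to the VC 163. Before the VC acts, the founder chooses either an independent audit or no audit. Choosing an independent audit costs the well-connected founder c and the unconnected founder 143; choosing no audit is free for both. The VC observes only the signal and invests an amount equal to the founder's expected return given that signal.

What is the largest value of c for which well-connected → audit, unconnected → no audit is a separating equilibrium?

106

Under separation: audit → well-connected (pays 269); no audit → unconnected (pays 163).
Unconnected: 163 − 0 = 163 ≥ 269 − 143 = 126. Holds regardless of c. ✓
Well-connected: 269 − c ≥ 163 − 0, so c ≤ 269 − 163 = 106.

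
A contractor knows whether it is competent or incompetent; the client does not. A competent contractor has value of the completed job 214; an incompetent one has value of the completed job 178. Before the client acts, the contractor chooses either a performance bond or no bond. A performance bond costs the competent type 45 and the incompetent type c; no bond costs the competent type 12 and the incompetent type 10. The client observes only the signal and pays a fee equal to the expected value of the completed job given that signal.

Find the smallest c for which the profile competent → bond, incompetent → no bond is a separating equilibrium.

Under separation: bond → competent (pays 214); no bond → incompetent (pays 178).
Competent: 214 − 45 = 169 ≥ 178 − 12 = 166. Holds regardless of c. ✓
Incompetent: 178 − 10 ≥ 214 − c, so c ≥ 214 − 168 = 46.

46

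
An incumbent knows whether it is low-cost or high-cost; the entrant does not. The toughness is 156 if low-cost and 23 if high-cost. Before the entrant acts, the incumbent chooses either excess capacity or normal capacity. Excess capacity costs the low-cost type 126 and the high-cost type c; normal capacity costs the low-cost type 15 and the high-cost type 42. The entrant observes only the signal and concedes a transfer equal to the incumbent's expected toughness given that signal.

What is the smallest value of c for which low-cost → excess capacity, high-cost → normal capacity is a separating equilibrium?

Under separation: excess capacity → low-cost (pays 156); normal capacity → high-cost (pays 23).
Low-cost: 156 − 126 = 30 ≥ 23 − 15 = 8. Holds regardless of c. ✓
High-cost: 23 − 42 ≥ 156 − c, so c ≥ 156 − -19 = 175.

175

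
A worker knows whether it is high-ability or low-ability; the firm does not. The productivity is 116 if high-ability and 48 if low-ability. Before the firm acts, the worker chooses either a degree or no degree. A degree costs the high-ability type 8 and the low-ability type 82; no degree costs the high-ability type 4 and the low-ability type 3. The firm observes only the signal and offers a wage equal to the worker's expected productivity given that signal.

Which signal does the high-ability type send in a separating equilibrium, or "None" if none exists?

Try high-ability → degree, low-ability → no degree:
  Under separation the firm infers type exactly: degree → high-ability (pays 116), no degree → low-ability (pays 48).
  High-ability: degree gives 116 − 8 = 108; no degree gives 48 − 4 = 44. No deviation. ✓
  Low-ability: no degree gives 48 − 3 = 45; degree gives 116 − 82 = 34. No deviation. ✓
Both hold — the high-ability type sends degree.

degree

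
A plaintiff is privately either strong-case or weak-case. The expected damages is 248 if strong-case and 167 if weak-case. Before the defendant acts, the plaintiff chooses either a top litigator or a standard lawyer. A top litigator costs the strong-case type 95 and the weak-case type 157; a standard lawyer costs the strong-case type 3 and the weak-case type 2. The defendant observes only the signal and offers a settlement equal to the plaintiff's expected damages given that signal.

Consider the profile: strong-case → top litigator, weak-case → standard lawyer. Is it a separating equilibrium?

No

If types separate, top litigator earns payment 248 and standard lawyer earns 167.
Strong-case: top litigator gives 248 − 95 = 153; standard lawyer gives 167 − 3 = 164. Would deviate. ✗
Weak-case: standard lawyer gives 167 − 2 = 165; top litigator gives 248 − 157 = 91. No deviation. ✓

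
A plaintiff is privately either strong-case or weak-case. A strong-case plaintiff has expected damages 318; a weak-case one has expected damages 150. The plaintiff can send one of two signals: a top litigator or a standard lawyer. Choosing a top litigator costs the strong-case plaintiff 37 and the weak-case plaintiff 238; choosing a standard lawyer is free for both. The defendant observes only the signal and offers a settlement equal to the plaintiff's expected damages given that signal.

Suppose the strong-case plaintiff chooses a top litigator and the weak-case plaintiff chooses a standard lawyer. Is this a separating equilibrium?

Yes

If types separate, top litigator earns payment 318 and standard lawyer earns 150.
Strong-case: top litigator gives 318 − 37 = 281; standard lawyer gives 150 − 0 = 150. No deviation. ✓
Weak-case: standard lawyer gives 150 − 0 = 150; top litigator gives 318 − 238 = 80. No deviation. ✓
Both incentive constraints hold.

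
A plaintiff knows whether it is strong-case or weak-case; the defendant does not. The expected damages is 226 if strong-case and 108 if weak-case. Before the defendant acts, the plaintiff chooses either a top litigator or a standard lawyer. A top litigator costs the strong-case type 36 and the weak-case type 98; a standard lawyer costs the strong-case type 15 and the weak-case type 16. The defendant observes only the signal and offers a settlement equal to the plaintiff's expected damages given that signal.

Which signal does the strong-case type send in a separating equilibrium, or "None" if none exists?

None

Try strong-case → top litigator, weak-case → standard lawyer:
  Under separation the defendant infers type exactly: top litigator → strong-case (pays 226), standard lawyer → weak-case (pays 108).
  Strong-case: top litigator gives 226 − 36 = 190; standard lawyer gives 108 − 15 = 93. No deviation. ✓
  Weak-case: standard lawyer gives 108 − 16 = 92; top litigator gives 226 − 98 = 128. Would deviate. ✗
Try strong-case → standard lawyer, weak-case → top litigator:
  Under separation the defendant infers type exactly: standard lawyer → strong-case (pays 226), top litigator → weak-case (pays 108).
  Strong-case: standard lawyer gives 226 − 15 = 211; top litigator gives 108 − 36 = 72. No deviation. ✓
  Weak-case: top litigator gives 108 − 98 = 10; standard lawyer gives 226 − 16 = 210. Would deviate. ✗
Neither assignment is incentive-compatible.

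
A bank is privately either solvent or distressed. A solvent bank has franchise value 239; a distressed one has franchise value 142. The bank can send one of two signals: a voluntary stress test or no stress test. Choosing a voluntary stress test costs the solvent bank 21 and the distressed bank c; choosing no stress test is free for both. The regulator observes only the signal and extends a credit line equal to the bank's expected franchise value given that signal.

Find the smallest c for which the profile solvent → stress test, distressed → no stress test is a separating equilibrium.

97

Under separation: stress test → solvent (pays 239); no stress test → distressed (pays 142).
Solvent: 239 − 21 = 218 ≥ 142 − 0 = 142. Holds regardless of c. ✓
Distressed: 142 − 0 ≥ 239 − c, so c ≥ 239 − 142 = 97.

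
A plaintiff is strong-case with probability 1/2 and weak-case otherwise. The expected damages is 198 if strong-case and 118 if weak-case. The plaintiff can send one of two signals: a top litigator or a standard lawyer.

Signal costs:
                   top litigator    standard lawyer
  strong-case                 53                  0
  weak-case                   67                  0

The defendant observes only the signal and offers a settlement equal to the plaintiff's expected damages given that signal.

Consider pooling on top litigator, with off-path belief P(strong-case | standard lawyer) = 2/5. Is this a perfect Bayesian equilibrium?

No

On the equilibrium path (top litigator) the defendant holds the prior 1/2 and pays 1/2·198 + 1/2·118 = 158. Off-path (standard lawyer) belief 2/5 gives 2/5·198 + 3/5·118 = 150.
Strong-case: top litigator gives 158 − 53 = 105; standard lawyer gives 150 − 0 = 150. Deviates. ✗
Weak-case: top litigator gives 158 − 67 = 91; standard lawyer gives 150 − 0 = 150. Deviates. ✗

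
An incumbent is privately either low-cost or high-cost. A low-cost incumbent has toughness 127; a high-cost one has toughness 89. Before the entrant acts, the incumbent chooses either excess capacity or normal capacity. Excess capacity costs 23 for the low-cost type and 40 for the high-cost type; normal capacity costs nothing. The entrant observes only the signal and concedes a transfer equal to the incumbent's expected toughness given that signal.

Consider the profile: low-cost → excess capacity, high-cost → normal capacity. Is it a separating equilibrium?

Yes

Under separation the entrant infers type exactly: excess capacity → low-cost (pays 127), normal capacity → high-cost (pays 89).
Low-cost: excess capacity gives 127 − 23 = 104; normal capacity gives 89 − 0 = 89. No deviation. ✓
High-cost: normal capacity gives 89 − 0 = 89; excess capacity gives 127 − 40 = 87. No deviation. ✓
Neither type gains from mimicking the other.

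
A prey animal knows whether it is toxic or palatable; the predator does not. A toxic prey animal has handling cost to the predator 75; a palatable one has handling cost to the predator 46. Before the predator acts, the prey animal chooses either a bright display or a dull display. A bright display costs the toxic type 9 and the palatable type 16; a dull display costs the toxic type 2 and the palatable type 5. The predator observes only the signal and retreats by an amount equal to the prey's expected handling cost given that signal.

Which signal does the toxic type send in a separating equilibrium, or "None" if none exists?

None

Try toxic → bright display, palatable → dull display:
  Under separation the predator infers type exactly: bright display → toxic (pays 75), dull display → palatable (pays 46).
  Toxic: bright display gives 75 − 9 = 66; dull display gives 46 − 2 = 44. No deviation. ✓
  Palatable: dull display gives 46 − 5 = 41; bright display gives 75 − 16 = 59. Would deviate. ✗
Try toxic → dull display, palatable → bright display:
  Under separation the predator infers type exactly: dull display → toxic (pays 75), bright display → palatable (pays 46).
  Toxic: dull display gives 75 − 2 = 73; bright display gives 46 − 9 = 37. No deviation. ✓
  Palatable: bright display gives 46 − 16 = 30; dull display gives 75 − 5 = 70. Would deviate. ✗
Neither assignment is incentive-compatible.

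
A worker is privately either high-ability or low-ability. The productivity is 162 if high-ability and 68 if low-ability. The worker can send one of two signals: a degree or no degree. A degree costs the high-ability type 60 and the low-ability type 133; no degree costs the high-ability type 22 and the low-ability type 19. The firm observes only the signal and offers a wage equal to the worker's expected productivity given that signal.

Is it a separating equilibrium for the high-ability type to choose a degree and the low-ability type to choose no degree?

If types separate, degree earns payment 162 and no degree earns 68.
High-ability: degree gives 162 − 60 = 102; no degree gives 68 − 22 = 46. No deviation. ✓
Low-ability: no degree gives 68 − 19 = 49; degree gives 162 − 133 = 29. No deviation. ✓
Neither type gains from mimicking the other.

Yes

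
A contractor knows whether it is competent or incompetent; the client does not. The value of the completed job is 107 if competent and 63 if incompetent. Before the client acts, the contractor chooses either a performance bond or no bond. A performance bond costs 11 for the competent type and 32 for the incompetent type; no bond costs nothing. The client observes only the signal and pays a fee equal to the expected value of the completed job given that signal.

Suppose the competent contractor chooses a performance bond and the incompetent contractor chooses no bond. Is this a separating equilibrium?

Under separation the client infers type exactly: bond → competent (pays 107), no bond → incompetent (pays 63).
Competent: bond gives 107 − 11 = 96; no bond gives 63 − 0 = 63. No deviation. ✓
Incompetent: no bond gives 63 − 0 = 63; bond gives 107 − 32 = 75. Would deviate. ✗

No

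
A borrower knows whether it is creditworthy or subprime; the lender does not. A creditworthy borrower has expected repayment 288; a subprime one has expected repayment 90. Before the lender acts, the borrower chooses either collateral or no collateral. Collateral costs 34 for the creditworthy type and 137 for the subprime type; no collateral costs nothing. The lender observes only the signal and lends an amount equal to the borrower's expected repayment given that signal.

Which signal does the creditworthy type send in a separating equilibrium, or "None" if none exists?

None

Try creditworthy → collateral, subprime → no collateral:
  If types separate, collateral earns payment 288 and no collateral earns 90.
  Creditworthy: collateral gives 288 − 34 = 254; no collateral gives 90 − 0 = 90. No deviation. ✓
  Subprime: no collateral gives 90 − 0 = 90; collateral gives 288 − 137 = 151. Would deviate. ✗
Try creditworthy → no collateral, subprime → collateral:
  If types separate, no collateral earns payment 288 and collateral earns 90.
  Creditworthy: no collateral gives 288 − 0 = 288; collateral gives 90 − 34 = 56. No deviation. ✓
  Subprime: collateral gives 90 − 137 = -47; no collateral gives 288 − 0 = 288. Would deviate. ✗
Neither assignment is incentive-compatible.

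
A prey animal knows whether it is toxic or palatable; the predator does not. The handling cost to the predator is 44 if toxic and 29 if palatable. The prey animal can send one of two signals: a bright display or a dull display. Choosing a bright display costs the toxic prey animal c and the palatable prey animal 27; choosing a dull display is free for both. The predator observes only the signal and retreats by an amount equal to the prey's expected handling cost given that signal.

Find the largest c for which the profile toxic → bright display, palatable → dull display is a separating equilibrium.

15

Under separation: bright display → toxic (pays 44); dull display → palatable (pays 29).
Palatable: 29 − 0 = 29 ≥ 44 − 27 = 17. Holds regardless of c. ✓
Toxic: 44 − c ≥ 29 − 0, so c ≤ 44 − 29 = 15.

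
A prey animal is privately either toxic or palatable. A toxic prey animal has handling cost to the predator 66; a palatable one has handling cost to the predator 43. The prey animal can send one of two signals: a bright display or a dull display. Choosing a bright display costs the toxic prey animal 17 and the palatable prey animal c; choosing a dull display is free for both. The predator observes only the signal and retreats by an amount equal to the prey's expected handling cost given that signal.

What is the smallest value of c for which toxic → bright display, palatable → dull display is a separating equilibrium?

Under separation: bright display → toxic (pays 66); dull display → palatable (pays 43).
Toxic: 66 − 17 = 49 ≥ 43 − 0 = 43. Holds regardless of c. ✓
Palatable: 43 − 0 ≥ 66 − c, so c ≥ 66 − 43 = 23.

23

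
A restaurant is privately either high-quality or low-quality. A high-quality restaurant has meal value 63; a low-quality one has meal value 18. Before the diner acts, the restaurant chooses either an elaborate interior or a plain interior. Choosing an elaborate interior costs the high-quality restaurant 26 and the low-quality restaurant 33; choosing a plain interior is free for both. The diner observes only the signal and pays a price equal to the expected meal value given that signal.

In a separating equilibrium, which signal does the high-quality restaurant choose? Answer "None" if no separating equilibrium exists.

Try high-quality → elaborate interior, low-quality → plain interior:
  If types separate, elaborate interior earns payment 63 and plain interior earns 18.
  High-quality: elaborate interior gives 63 − 26 = 37; plain interior gives 18 − 0 = 18. No deviation. ✓
  Low-quality: plain interior gives 18 − 0 = 18; elaborate interior gives 63 − 33 = 30. Would deviate. ✗
Try high-quality → plain interior, low-quality → elaborate interior:
  If types separate, plain interior earns payment 63 and elaborate interior earns 18.
  High-quality: plain interior gives 63 − 0 = 63; elaborate interior gives 18 − 26 = -8. No deviation. ✓
  Low-quality: elaborate interior gives 18 − 33 = -15; plain interior gives 63 − 0 = 63. Would deviate. ✗
Neither assignment is incentive-compatible.

None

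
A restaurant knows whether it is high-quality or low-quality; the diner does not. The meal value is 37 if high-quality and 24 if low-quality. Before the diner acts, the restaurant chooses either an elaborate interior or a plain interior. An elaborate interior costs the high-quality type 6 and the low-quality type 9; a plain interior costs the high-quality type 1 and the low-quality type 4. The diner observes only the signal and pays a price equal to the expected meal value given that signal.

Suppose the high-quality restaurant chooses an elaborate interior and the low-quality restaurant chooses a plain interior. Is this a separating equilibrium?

No

If types separate, elaborate interior earns payment 37 and plain interior earns 24.
High-quality: elaborate interior gives 37 − 6 = 31; plain interior gives 24 − 1 = 23. No deviation. ✓
Low-quality: plain interior gives 24 − 4 = 20; elaborate interior gives 37 − 9 = 28. Would deviate. ✗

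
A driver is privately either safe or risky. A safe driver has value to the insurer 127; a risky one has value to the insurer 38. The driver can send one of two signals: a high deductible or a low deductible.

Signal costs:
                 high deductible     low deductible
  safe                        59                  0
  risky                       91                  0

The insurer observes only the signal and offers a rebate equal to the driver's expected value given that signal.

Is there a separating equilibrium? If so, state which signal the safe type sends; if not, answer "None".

high deductible

Try safe → high deductible, risky → low deductible:
  Under separation the insurer infers type exactly: high deductible → safe (pays 127), low deductible → risky (pays 38).
  Safe: high deductible gives 127 − 59 = 68; low deductible gives 38 − 0 = 38. No deviation. ✓
  Risky: low deductible gives 38 − 0 = 38; high deductible gives 127 − 91 = 36. No deviation. ✓
Both hold — the safe type sends high deductible.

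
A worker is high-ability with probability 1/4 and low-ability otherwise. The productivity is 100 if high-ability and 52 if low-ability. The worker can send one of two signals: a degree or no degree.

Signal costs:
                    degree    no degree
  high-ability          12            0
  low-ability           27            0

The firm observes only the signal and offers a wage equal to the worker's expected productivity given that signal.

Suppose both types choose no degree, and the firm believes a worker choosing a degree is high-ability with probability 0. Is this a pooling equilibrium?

Yes

At the pooled signal (no degree) the firm holds the prior 1/4 and pays 1/4·100 + 3/4·52 = 64. Off-path (degree) belief 0 gives 0·100 + 1·52 = 52.
High-ability: no degree gives 64 − 0 = 64; degree gives 52 − 12 = 40. Stays. ✓
Low-ability: no degree gives 64 − 0 = 64; degree gives 52 − 27 = 25. Stays. ✓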